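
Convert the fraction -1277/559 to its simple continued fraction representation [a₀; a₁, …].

-1277 = -3·559 + 400, so a_0 = -3
559 = 1·400 + 159, so a_1 = 1
400 = 2·159 + 82, so a_2 = 2
159 = 1·82 + 77, so a_3 = 1
82 = 1·77 + 5, so a_4 = 1
77 = 15·5 + 2, so a_5 = 15
5 = 2·2 + 1, so a_6 = 2
2 = 2·1 + 0, so a_7 = 2

[-3; 1, 2, 1, 1, 15, 2, 2]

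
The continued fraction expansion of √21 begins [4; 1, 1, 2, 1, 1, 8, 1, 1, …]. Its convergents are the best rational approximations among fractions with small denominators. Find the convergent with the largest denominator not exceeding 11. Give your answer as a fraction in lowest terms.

32/7

a_0 = 4: 4/1  (≤ bound)
a_1 = 1: 5/1  (≤ bound)
a_2 = 1: 9/2  (≤ bound)
a_3 = 2: 23/5  (≤ bound)
a_4 = 1: 32/7  (≤ bound)
a_5 = 1: 55/12  (> 11, stop)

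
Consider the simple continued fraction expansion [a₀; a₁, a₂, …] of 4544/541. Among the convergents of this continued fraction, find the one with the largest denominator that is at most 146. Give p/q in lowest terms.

42/5

List convergents until the denominator exceeds the bound:
a_0 = 8: 8/1  (≤ bound)
a_1 = 2: 17/2  (≤ bound)
a_2 = 1: 25/3  (≤ bound)
a_3 = 1: 42/5  (≤ bound)
a_4 = 53: 2251/268  (> 146, stop)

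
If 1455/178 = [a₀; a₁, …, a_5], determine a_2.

1455 ÷ 178 → quotient 8, remainder 31
178 ÷ 31 → quotient 5, remainder 23
31 ÷ 23 → quotient 1, remainder 8

1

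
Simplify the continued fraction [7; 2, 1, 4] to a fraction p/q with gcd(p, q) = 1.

103/14

Start with 4.
1 + 1/(4/1) = 1 + 1/4 = 5/4
2 + 1/(5/4) = 2 + 4/5 = 14/5
7 + 1/(14/5) = 7 + 5/14 = 103/14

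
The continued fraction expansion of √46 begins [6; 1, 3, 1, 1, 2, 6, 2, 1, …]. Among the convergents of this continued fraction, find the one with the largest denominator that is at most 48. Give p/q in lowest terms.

156/23

List convergents until the denominator exceeds the bound:
a_0 = 6: 6/1  (≤ bound)
a_1 = 1: 7/1  (≤ bound)
a_2 = 3: 27/4  (≤ bound)
a_3 = 1: 34/5  (≤ bound)
a_4 = 1: 61/9  (≤ bound)
a_5 = 2: 156/23  (≤ bound)
a_6 = 6: 997/147  (> 48, stop)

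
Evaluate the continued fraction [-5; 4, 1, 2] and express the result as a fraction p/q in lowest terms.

-67/14

Start with 2.
1 + 1/(2/1) = 1 + 1/2 = 3/2
4 + 1/(3/2) = 4 + 2/3 = 14/3
-5 + 1/(14/3) = -5 + 3/14 = -67/14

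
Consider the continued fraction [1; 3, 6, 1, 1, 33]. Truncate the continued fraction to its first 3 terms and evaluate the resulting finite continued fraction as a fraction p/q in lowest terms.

25/19

Start with 6.
3 + 1/(6/1) = 3 + 1/6 = 19/6
1 + 1/(19/6) = 1 + 6/19 = 25/19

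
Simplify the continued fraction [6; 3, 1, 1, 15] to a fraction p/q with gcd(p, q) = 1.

685/109

Use the convergent recurrence hₖ = aₖ·hₖ₋₁ + hₖ₋₂ (and likewise for the denominators kₖ):
a_0 = 6: 6/1
a_1 = 3: 19/3
a_2 = 1: 25/4
a_3 = 1: 44/7
a_4 = 15: 685/109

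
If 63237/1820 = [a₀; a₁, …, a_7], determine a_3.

1

Run the Euclidean algorithm, recording each quotient:
⌊63237/1820⌋ = 34, remainder 1357
⌊1820/1357⌋ = 1, remainder 463
⌊1357/463⌋ = 2, remainder 431
⌊463/431⌋ = 1, remainder 32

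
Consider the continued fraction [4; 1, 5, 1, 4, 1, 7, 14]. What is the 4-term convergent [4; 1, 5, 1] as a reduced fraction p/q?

34/7

Start with 1.
5 + 1/(1/1) = 5 + 1/1 = 6/1
1 + 1/(6/1) = 1 + 1/6 = 7/6
4 + 1/(7/6) = 4 + 6/7 = 34/7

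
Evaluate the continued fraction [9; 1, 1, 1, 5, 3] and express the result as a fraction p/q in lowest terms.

521/54

Collapse the nested fraction from the inside out:
Start with 3.
5 + 1/(3/1) = 5 + 1/3 = 16/3
1 + 1/(16/3) = 1 + 3/16 = 19/16
1 + 1/(19/16) = 1 + 16/19 = 35/19
1 + 1/(35/19) = 1 + 19/35 = 54/35
9 + 1/(54/35) = 9 + 35/54 = 521/54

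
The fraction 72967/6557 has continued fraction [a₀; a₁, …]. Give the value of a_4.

6

⌊72967/6557⌋ = 11, remainder 840
⌊6557/840⌋ = 7, remainder 677
⌊840/677⌋ = 1, remainder 163
⌊677/163⌋ = 4, remainder 25
⌊163/25⌋ = 6, remainder 13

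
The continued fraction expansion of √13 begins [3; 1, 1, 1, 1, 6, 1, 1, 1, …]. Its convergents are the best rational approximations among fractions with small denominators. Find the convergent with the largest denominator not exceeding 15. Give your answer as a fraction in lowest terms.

18/5

List convergents until the denominator exceeds the bound:
a_0 = 3: 3/1  (≤ bound)
a_1 = 1: 4/1  (≤ bound)
a_2 = 1: 7/2  (≤ bound)
a_3 = 1: 11/3  (≤ bound)
a_4 = 1: 18/5  (≤ bound)
a_5 = 6: 119/33  (> 15, stop)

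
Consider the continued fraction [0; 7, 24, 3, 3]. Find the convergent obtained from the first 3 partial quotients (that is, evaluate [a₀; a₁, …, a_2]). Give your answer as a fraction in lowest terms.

Start with 24.
7 + 1/(24/1) = 7 + 1/24 = 169/24
0 + 1/(169/24) = 0 + 24/169 = 24/169

24/169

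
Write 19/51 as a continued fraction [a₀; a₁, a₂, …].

[0; 2, 1, 2, 6]

19 ÷ 51 → quotient 0, remainder 19
51 ÷ 19 → quotient 2, remainder 13
19 ÷ 13 → quotient 1, remainder 6
13 ÷ 6 → quotient 2, remainder 1
6 ÷ 1 → quotient 6, remainder 0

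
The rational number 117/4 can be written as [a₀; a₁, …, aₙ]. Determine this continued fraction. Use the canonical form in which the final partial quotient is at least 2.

Repeatedly divide and take the remainder:
117 ÷ 4 → quotient 29, remainder 1
4 ÷ 1 → quotient 4, remainder 0

[29; 4]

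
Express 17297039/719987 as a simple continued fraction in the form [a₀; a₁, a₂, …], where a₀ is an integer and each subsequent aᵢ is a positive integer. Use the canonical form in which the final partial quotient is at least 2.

⌊17297039/719987⌋ = 24, remainder 17351
⌊719987/17351⌋ = 41, remainder 8596
⌊17351/8596⌋ = 2, remainder 159
⌊8596/159⌋ = 54, remainder 10
⌊159/10⌋ = 15, remainder 9
⌊10/9⌋ = 1, remainder 1
⌊9/1⌋ = 9, remainder 0

[24; 41, 2, 54, 15, 1, 9]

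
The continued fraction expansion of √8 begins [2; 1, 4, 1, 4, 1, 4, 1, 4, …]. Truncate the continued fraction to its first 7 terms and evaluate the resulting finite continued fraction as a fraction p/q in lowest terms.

Start with 4.
1 + 1/(4/1) = 1 + 1/4 = 5/4
4 + 1/(5/4) = 4 + 4/5 = 24/5
1 + 1/(24/5) = 1 + 5/24 = 29/24
4 + 1/(29/24) = 4 + 24/29 = 140/29
1 + 1/(140/29) = 1 + 29/140 = 169/140
2 + 1/(169/140) = 2 + 140/169 = 478/169

478/169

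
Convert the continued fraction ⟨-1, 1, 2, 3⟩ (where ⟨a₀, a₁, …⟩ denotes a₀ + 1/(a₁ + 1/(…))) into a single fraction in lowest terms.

Work from the innermost term outward:
Start with 3.
2 + 1/(3/1) = 2 + 1/3 = 7/3
1 + 1/(7/3) = 1 + 3/7 = 10/7
-1 + 1/(10/7) = -1 + 7/10 = -3/10

-3/10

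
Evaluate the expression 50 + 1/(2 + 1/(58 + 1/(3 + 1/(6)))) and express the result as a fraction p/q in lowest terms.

112858/2235

Build up convergents one term at a time:
a_0 = 50: 50/1
a_1 = 2: 101/2
a_2 = 58: 5908/117
a_3 = 3: 17825/353
a_4 = 6: 112858/2235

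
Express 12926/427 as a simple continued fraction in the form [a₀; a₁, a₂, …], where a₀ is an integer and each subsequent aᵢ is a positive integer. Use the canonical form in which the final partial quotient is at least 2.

12926 = 30·427 + 116, so a_0 = 30
427 = 3·116 + 79, so a_1 = 3
116 = 1·79 + 37, so a_2 = 1
79 = 2·37 + 5, so a_3 = 2
37 = 7·5 + 2, so a_4 = 7
5 = 2·2 + 1, so a_5 = 2
2 = 2·1 + 0, so a_6 = 2

[30; 3, 1, 2, 7, 2, 2]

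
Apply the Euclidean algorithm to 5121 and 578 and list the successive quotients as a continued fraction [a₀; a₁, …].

[8; 1, 6, 7, 2, 1, 3]

5121 ÷ 578 → quotient 8, remainder 497
578 ÷ 497 → quotient 1, remainder 81
497 ÷ 81 → quotient 6, remainder 11
81 ÷ 11 → quotient 7, remainder 4
11 ÷ 4 → quotient 2, remainder 3
4 ÷ 3 → quotient 1, remainder 1
3 ÷ 1 → quotient 3, remainder 0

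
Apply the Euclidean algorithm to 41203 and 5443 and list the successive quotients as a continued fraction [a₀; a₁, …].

Run the Euclidean algorithm, recording each quotient:
⌊41203/5443⌋ = 7, remainder 3102
⌊5443/3102⌋ = 1, remainder 2341
⌊3102/2341⌋ = 1, remainder 761
⌊2341/761⌋ = 3, remainder 58
⌊761/58⌋ = 13, remainder 7
⌊58/7⌋ = 8, remainder 2
⌊7/2⌋ = 3, remainder 1
⌊2/1⌋ = 2, remainder 0

[7; 1, 1, 3, 13, 8, 3, 2]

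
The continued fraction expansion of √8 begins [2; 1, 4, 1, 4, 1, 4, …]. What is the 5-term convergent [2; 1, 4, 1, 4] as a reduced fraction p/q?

Collapse the nested fraction from the inside out:
Start with 4.
1 + 1/(4/1) = 1 + 1/4 = 5/4
4 + 1/(5/4) = 4 + 4/5 = 24/5
1 + 1/(24/5) = 1 + 5/24 = 29/24
2 + 1/(29/24) = 2 + 24/29 = 82/29

82/29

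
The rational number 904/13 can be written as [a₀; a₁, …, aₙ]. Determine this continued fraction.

⌊904/13⌋ = 69, remainder 7
⌊13/7⌋ = 1, remainder 6
⌊7/6⌋ = 1, remainder 1
⌊6/1⌋ = 6, remainder 0

[69; 1, 1, 6]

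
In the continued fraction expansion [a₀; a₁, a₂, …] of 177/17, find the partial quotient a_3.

Run the Euclidean algorithm, recording each quotient:
177 = 10·17 + 7, so a_0 = 10
17 = 2·7 + 3, so a_1 = 2
7 = 2·3 + 1, so a_2 = 2
3 = 3·1 + 0, so a_3 = 3

3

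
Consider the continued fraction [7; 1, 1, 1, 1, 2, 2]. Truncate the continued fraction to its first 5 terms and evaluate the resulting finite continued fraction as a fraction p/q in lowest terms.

Start with 1.
1 + 1/(1/1) = 1 + 1/1 = 2/1
1 + 1/(2/1) = 1 + 1/2 = 3/2
1 + 1/(3/2) = 1 + 2/3 = 5/3
7 + 1/(5/3) = 7 + 3/5 = 38/5

38/5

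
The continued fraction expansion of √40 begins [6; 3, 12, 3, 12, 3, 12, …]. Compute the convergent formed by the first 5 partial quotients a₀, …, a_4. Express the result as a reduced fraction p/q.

Start with 12.
3 + 1/(12/1) = 3 + 1/12 = 37/12
12 + 1/(37/12) = 12 + 12/37 = 456/37
3 + 1/(456/37) = 3 + 37/456 = 1405/456
6 + 1/(1405/456) = 6 + 456/1405 = 8886/1405

8886/1405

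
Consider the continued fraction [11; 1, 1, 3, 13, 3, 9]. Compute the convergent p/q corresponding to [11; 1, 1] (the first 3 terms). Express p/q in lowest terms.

Compute successive convergents:
a_0 = 11: 11/1
a_1 = 1: 12/1
a_2 = 1: 23/2

23/2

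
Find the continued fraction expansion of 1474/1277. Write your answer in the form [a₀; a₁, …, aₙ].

Repeatedly divide and take the remainder:
1474 = 1·1277 + 197, so a_0 = 1
1277 = 6·197 + 95, so a_1 = 6
197 = 2·95 + 7, so a_2 = 2
95 = 13·7 + 4, so a_3 = 13
7 = 1·4 + 3, so a_4 = 1
4 = 1·3 + 1, so a_5 = 1
3 = 3·1 + 0, so a_6 = 3

[1; 6, 2, 13, 1, 1, 3]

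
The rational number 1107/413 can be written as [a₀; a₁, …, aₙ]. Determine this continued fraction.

[2; 1, 2, 7, 1, 3, 4]

1107 ÷ 413 → quotient 2, remainder 281
413 ÷ 281 → quotient 1, remainder 132
281 ÷ 132 → quotient 2, remainder 17
132 ÷ 17 → quotient 7, remainder 13
17 ÷ 13 → quotient 1, remainder 4
13 ÷ 4 → quotient 3, remainder 1
4 ÷ 1 → quotient 4, remainder 0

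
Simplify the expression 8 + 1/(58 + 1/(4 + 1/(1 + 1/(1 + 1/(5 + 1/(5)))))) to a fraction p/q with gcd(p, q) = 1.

Starting at the tail and folding back:
Start with 5.
5 + 1/(5/1) = 5 + 1/5 = 26/5
1 + 1/(26/5) = 1 + 5/26 = 31/26
1 + 1/(31/26) = 1 + 26/31 = 57/31
4 + 1/(57/31) = 4 + 31/57 = 259/57
58 + 1/(259/57) = 58 + 57/259 = 15079/259
8 + 1/(15079/259) = 8 + 259/15079 = 120891/15079

120891/15079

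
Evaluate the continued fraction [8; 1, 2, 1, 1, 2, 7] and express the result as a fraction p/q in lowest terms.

Start with 7.
2 + 1/(7/1) = 2 + 1/7 = 15/7
1 + 1/(15/7) = 1 + 7/15 = 22/15
1 + 1/(22/15) = 1 + 15/22 = 37/22
2 + 1/(37/22) = 2 + 22/37 = 96/37
1 + 1/(96/37) = 1 + 37/96 = 133/96
8 + 1/(133/96) = 8 + 96/133 = 1160/133

1160/133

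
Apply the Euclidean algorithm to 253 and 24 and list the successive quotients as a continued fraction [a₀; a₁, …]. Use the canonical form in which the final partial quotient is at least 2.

⌊253/24⌋ = 10, remainder 13
⌊24/13⌋ = 1, remainder 11
⌊13/11⌋ = 1, remainder 2
⌊11/2⌋ = 5, remainder 1
⌊2/1⌋ = 2, remainder 0

[10; 1, 1, 5, 2]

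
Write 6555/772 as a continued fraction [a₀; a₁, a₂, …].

[8; 2, 27, 14]

Run the Euclidean algorithm, recording each quotient:
6555 = 8·772 + 379, so a_0 = 8
772 = 2·379 + 14, so a_1 = 2
379 = 27·14 + 1, so a_2 = 27
14 = 14·1 + 0, so a_3 = 14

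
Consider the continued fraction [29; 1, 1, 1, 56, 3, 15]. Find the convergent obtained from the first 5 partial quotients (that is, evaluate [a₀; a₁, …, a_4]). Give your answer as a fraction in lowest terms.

Start with 56.
1 + 1/(56/1) = 1 + 1/56 = 57/56
1 + 1/(57/56) = 1 + 56/57 = 113/57
1 + 1/(113/57) = 1 + 57/113 = 170/113
29 + 1/(170/113) = 29 + 113/170 = 5043/170

5043/170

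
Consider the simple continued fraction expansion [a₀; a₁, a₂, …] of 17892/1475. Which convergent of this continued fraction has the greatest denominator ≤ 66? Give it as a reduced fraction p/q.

279/23

a_0 = 12: 12/1  (≤ bound)
a_1 = 7: 85/7  (≤ bound)
a_2 = 1: 97/8  (≤ bound)
a_3 = 2: 279/23  (≤ bound)
a_4 = 6: 1771/146  (> 66, stop)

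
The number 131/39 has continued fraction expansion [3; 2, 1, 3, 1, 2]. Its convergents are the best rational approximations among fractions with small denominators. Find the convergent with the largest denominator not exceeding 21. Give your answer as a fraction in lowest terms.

47/14

List convergents until the denominator exceeds the bound:
a_0 = 3: 3/1  (≤ bound)
a_1 = 2: 7/2  (≤ bound)
a_2 = 1: 10/3  (≤ bound)
a_3 = 3: 37/11  (≤ bound)
a_4 = 1: 47/14  (≤ bound)
a_5 = 2: 131/39  (> 21, stop)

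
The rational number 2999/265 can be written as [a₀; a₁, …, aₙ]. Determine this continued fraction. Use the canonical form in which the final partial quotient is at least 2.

[11; 3, 6, 2, 6]

⌊2999/265⌋ = 11, remainder 84
⌊265/84⌋ = 3, remainder 13
⌊84/13⌋ = 6, remainder 6
⌊13/6⌋ = 2, remainder 1
⌊6/1⌋ = 6, remainder 0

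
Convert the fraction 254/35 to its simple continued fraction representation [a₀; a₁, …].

254 ÷ 35 → quotient 7, remainder 9
35 ÷ 9 → quotient 3, remainder 8
9 ÷ 8 → quotient 1, remainder 1
8 ÷ 1 → quotient 8, remainder 0

[7; 3, 1, 8]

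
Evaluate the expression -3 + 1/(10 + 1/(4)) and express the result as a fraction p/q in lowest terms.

-119/41

Start with 4.
10 + 1/(4/1) = 10 + 1/4 = 41/4
-3 + 1/(41/4) = -3 + 4/41 = -119/41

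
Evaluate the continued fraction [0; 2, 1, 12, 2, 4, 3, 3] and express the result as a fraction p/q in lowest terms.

Starting at the tail and folding back:
Start with 3.
3 + 1/(3/1) = 3 + 1/3 = 10/3
4 + 1/(10/3) = 4 + 3/10 = 43/10
2 + 1/(43/10) = 2 + 10/43 = 96/43
12 + 1/(96/43) = 12 + 43/96 = 1195/96
1 + 1/(1195/96) = 1 + 96/1195 = 1291/1195
2 + 1/(1291/1195) = 2 + 1195/1291 = 3777/1291
0 + 1/(3777/1291) = 0 + 1291/3777 = 1291/3777

1291/3777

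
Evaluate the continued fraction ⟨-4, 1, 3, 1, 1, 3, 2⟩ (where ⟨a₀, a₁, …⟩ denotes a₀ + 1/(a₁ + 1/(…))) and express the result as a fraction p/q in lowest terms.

a_0 = -4: -4/1
a_1 = 1: -3/1
a_2 = 3: -13/4
a_3 = 1: -16/5
a_4 = 1: -29/9
a_5 = 3: -103/32
a_6 = 2: -235/73

-235/73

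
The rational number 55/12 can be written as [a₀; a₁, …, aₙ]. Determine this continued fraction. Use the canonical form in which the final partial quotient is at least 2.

55 = 4·12 + 7, so a_0 = 4
12 = 1·7 + 5, so a_1 = 1
7 = 1·5 + 2, so a_2 = 1
5 = 2·2 + 1, so a_3 = 2
2 = 2·1 + 0, so a_4 = 2

[4; 1, 1, 2, 2]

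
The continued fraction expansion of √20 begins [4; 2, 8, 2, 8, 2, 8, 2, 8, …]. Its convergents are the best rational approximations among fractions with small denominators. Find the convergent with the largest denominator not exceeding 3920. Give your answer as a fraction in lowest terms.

List convergents until the denominator exceeds the bound:
a_0 = 4: 4/1  (≤ bound)
a_1 = 2: 9/2  (≤ bound)
a_2 = 8: 76/17  (≤ bound)
a_3 = 2: 161/36  (≤ bound)
a_4 = 8: 1364/305  (≤ bound)
a_5 = 2: 2889/646  (≤ bound)
a_6 = 8: 24476/5473  (> 3920, stop)

2889/646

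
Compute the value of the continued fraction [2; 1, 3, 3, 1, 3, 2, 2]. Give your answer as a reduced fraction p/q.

979/354

a_0 = 2: 2/1
a_1 = 1: 3/1
a_2 = 3: 11/4
a_3 = 3: 36/13
a_4 = 1: 47/17
a_5 = 3: 177/64
a_6 = 2: 401/145
a_7 = 2: 979/354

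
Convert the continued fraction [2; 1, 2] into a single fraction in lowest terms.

Build up convergents one term at a time:
a_0 = 2: 2/1
a_1 = 1: 3/1
a_2 = 2: 8/3

8/3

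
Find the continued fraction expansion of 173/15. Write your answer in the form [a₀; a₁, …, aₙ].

[11; 1, 1, 7]

173 = 11·15 + 8, so a_0 = 11
15 = 1·8 + 7, so a_1 = 1
8 = 1·7 + 1, so a_2 = 1
7 = 7·1 + 0, so a_3 = 7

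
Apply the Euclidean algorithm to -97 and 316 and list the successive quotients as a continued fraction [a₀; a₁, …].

[-1; 1, 2, 3, 1, 7, 3]

-97 ÷ 316 → quotient -1, remainder 219
316 ÷ 219 → quotient 1, remainder 97
219 ÷ 97 → quotient 2, remainder 25
97 ÷ 25 → quotient 3, remainder 22
25 ÷ 22 → quotient 1, remainder 3
22 ÷ 3 → quotient 7, remainder 1
3 ÷ 1 → quotient 3, remainder 0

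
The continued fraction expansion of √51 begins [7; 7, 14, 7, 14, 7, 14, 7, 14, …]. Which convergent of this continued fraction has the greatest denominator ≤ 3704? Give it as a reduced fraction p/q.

List convergents until the denominator exceeds the bound:
a_0 = 7: 7/1  (≤ bound)
a_1 = 7: 50/7  (≤ bound)
a_2 = 14: 707/99  (≤ bound)
a_3 = 7: 4999/700  (≤ bound)
a_4 = 14: 70693/9899  (> 3704, stop)

4999/700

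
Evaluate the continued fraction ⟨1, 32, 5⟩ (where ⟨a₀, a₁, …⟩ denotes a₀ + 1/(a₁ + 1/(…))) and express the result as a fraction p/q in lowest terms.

166/161

a_0 = 1: 1/1
a_1 = 32: 33/32
a_2 = 5: 166/161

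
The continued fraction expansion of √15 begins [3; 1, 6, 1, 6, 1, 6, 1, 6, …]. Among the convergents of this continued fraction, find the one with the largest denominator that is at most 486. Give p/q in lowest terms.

1677/433

a_0 = 3: 3/1  (≤ bound)
a_1 = 1: 4/1  (≤ bound)
a_2 = 6: 27/7  (≤ bound)
a_3 = 1: 31/8  (≤ bound)
a_4 = 6: 213/55  (≤ bound)
a_5 = 1: 244/63  (≤ bound)
a_6 = 6: 1677/433  (≤ bound)
a_7 = 1: 1921/496  (> 486, stop)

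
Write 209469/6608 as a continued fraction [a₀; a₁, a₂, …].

⌊209469/6608⌋ = 31, remainder 4621
⌊6608/4621⌋ = 1, remainder 1987
⌊4621/1987⌋ = 2, remainder 647
⌊1987/647⌋ = 3, remainder 46
⌊647/46⌋ = 14, remainder 3
⌊46/3⌋ = 15, remainder 1
⌊3/1⌋ = 3, remainder 0

[31; 1, 2, 3, 14, 15, 3]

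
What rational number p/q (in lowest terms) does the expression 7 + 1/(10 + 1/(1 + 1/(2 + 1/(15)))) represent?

a_0 = 7: 7/1
a_1 = 10: 71/10
a_2 = 1: 78/11
a_3 = 2: 227/32
a_4 = 15: 3483/491

3483/491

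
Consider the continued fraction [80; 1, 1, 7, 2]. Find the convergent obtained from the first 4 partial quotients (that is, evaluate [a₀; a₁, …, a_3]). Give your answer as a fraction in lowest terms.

Start with 7.
1 + 1/(7/1) = 1 + 1/7 = 8/7
1 + 1/(8/7) = 1 + 7/8 = 15/8
80 + 1/(15/8) = 80 + 8/15 = 1208/15

1208/15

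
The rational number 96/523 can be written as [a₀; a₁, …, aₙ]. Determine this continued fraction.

⌊96/523⌋ = 0, remainder 96
⌊523/96⌋ = 5, remainder 43
⌊96/43⌋ = 2, remainder 10
⌊43/10⌋ = 4, remainder 3
⌊10/3⌋ = 3, remainder 1
⌊3/1⌋ = 3, remainder 0

[0; 5, 2, 4, 3, 3]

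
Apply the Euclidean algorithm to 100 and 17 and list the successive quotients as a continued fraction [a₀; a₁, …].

100 = 5·17 + 15, so a_0 = 5
17 = 1·15 + 2, so a_1 = 1
15 = 7·2 + 1, so a_2 = 7
2 = 2·1 + 0, so a_3 = 2

[5; 1, 7, 2]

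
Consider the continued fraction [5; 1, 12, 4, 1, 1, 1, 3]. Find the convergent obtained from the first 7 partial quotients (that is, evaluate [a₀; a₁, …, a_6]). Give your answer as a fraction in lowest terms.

Start with 1.
1 + 1/(1/1) = 1 + 1/1 = 2/1
1 + 1/(2/1) = 1 + 1/2 = 3/2
4 + 1/(3/2) = 4 + 2/3 = 14/3
12 + 1/(14/3) = 12 + 3/14 = 171/14
1 + 1/(171/14) = 1 + 14/171 = 185/171
5 + 1/(185/171) = 5 + 171/185 = 1096/185

1096/185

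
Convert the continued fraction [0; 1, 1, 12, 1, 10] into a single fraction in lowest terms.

153/295

a_0 = 0: 0/1
a_1 = 1: 1/1
a_2 = 1: 1/2
a_3 = 12: 13/25
a_4 = 1: 14/27
a_5 = 10: 153/295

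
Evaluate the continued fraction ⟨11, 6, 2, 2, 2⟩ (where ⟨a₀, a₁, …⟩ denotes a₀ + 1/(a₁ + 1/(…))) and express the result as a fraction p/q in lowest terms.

Start with 2.
2 + 1/(2/1) = 2 + 1/2 = 5/2
2 + 1/(5/2) = 2 + 2/5 = 12/5
6 + 1/(12/5) = 6 + 5/12 = 77/12
11 + 1/(77/12) = 11 + 12/77 = 859/77

859/77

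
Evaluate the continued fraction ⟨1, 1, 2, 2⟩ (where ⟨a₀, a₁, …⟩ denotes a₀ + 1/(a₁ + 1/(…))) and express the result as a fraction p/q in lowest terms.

12/7

a_0 = 1: 1/1
a_1 = 1: 2/1
a_2 = 2: 5/3
a_3 = 2: 12/7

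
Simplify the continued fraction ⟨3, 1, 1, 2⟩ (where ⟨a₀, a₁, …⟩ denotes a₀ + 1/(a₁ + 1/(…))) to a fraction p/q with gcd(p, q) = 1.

18/5

Compute successive convergents:
a_0 = 3: 3/1
a_1 = 1: 4/1
a_2 = 1: 7/2
a_3 = 2: 18/5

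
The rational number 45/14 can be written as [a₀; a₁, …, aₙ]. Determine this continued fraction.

Run the Euclidean algorithm, recording each quotient:
45 ÷ 14 → quotient 3, remainder 3
14 ÷ 3 → quotient 4, remainder 2
3 ÷ 2 → quotient 1, remainder 1
2 ÷ 1 → quotient 2, remainder 0

[3; 4, 1, 2]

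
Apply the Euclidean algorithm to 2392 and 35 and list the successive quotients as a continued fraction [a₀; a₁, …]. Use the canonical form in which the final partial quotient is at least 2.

2392 ÷ 35 → quotient 68, remainder 12
35 ÷ 12 → quotient 2, remainder 11
12 ÷ 11 → quotient 1, remainder 1
11 ÷ 1 → quotient 11, remainder 0

[68; 2, 1, 11]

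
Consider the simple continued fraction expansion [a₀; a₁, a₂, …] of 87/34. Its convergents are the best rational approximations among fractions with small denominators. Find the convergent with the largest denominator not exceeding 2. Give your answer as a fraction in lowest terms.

a_0 = 2: 2/1  (≤ bound)
a_1 = 1: 3/1  (≤ bound)
a_2 = 1: 5/2  (≤ bound)
a_3 = 3: 18/7  (> 2, stop)

5/2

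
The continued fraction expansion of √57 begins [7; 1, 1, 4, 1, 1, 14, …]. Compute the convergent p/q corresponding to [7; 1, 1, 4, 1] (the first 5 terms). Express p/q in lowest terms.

a_0 = 7: 7/1
a_1 = 1: 8/1
a_2 = 1: 15/2
a_3 = 4: 68/9
a_4 = 1: 83/11

83/11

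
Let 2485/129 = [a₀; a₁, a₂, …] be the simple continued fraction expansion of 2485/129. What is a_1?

Repeatedly divide and take the remainder:
⌊2485/129⌋ = 19, remainder 34
⌊129/34⌋ = 3, remainder 27

3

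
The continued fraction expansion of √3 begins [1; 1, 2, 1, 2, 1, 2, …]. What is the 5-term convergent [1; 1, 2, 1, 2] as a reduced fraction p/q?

Starting at the tail and folding back:
Start with 2.
1 + 1/(2/1) = 1 + 1/2 = 3/2
2 + 1/(3/2) = 2 + 2/3 = 8/3
1 + 1/(8/3) = 1 + 3/8 = 11/8
1 + 1/(11/8) = 1 + 8/11 = 19/11

19/11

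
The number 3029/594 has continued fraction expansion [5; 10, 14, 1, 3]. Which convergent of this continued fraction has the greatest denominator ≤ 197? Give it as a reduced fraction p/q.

770/151

a_0 = 5: 5/1  (≤ bound)
a_1 = 10: 51/10  (≤ bound)
a_2 = 14: 719/141  (≤ bound)
a_3 = 1: 770/151  (≤ bound)
a_4 = 3: 3029/594  (> 197, stop)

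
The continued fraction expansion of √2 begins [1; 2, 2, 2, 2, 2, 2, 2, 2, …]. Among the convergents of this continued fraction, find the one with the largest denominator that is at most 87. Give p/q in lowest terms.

99/70

List convergents until the denominator exceeds the bound:
a_0 = 1: 1/1  (≤ bound)
a_1 = 2: 3/2  (≤ bound)
a_2 = 2: 7/5  (≤ bound)
a_3 = 2: 17/12  (≤ bound)
a_4 = 2: 41/29  (≤ bound)
a_5 = 2: 99/70  (≤ bound)
a_6 = 2: 239/169  (> 87, stop)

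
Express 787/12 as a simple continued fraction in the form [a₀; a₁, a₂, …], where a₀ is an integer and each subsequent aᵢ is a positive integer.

[65; 1, 1, 2, 2]

⌊787/12⌋ = 65, remainder 7
⌊12/7⌋ = 1, remainder 5
⌊7/5⌋ = 1, remainder 2
⌊5/2⌋ = 2, remainder 1
⌊2/1⌋ = 2, remainder 0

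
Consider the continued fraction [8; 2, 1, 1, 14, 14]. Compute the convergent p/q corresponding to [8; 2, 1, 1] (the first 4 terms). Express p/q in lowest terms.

Starting at the tail and folding back:
Start with 1.
1 + 1/(1/1) = 1 + 1/1 = 2/1
2 + 1/(2/1) = 2 + 1/2 = 5/2
8 + 1/(5/2) = 8 + 2/5 = 42/5

42/5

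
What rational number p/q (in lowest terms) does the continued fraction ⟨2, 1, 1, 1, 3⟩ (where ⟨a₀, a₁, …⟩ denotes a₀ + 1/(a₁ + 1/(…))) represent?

a_0 = 2: 2/1
a_1 = 1: 3/1
a_2 = 1: 5/2
a_3 = 1: 8/3
a_4 = 3: 29/11

29/11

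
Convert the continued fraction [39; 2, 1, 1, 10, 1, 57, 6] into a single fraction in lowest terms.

796283/20212

a_0 = 39: 39/1
a_1 = 2: 79/2
a_2 = 1: 118/3
a_3 = 1: 197/5
a_4 = 10: 2088/53
a_5 = 1: 2285/58
a_6 = 57: 132333/3359
a_7 = 6: 796283/20212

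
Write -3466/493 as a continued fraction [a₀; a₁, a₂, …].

Run the Euclidean algorithm, recording each quotient:
-3466 ÷ 493 → quotient -8, remainder 478
493 ÷ 478 → quotient 1, remainder 15
478 ÷ 15 → quotient 31, remainder 13
15 ÷ 13 → quotient 1, remainder 2
13 ÷ 2 → quotient 6, remainder 1
2 ÷ 1 → quotient 2, remainder 0

[-8; 1, 31, 1, 6, 2]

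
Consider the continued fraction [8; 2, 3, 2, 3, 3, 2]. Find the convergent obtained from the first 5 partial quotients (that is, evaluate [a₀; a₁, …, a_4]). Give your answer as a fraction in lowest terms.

464/55

Start with 3.
2 + 1/(3/1) = 2 + 1/3 = 7/3
3 + 1/(7/3) = 3 + 3/7 = 24/7
2 + 1/(24/7) = 2 + 7/24 = 55/24
8 + 1/(55/24) = 8 + 24/55 = 464/55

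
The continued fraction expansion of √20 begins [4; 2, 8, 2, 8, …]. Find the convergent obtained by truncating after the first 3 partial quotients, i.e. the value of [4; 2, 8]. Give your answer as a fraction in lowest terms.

76/17

Start with 8.
2 + 1/(8/1) = 2 + 1/8 = 17/8
4 + 1/(17/8) = 4 + 8/17 = 76/17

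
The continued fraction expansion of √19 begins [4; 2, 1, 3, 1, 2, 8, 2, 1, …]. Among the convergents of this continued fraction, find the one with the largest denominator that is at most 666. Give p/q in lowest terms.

1421/326

List convergents until the denominator exceeds the bound:
a_0 = 4: 4/1  (≤ bound)
a_1 = 2: 9/2  (≤ bound)
a_2 = 1: 13/3  (≤ bound)
a_3 = 3: 48/11  (≤ bound)
a_4 = 1: 61/14  (≤ bound)
a_5 = 2: 170/39  (≤ bound)
a_6 = 8: 1421/326  (≤ bound)
a_7 = 2: 3012/691  (> 666, stop)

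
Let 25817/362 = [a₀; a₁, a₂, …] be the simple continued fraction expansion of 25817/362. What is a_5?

25817 ÷ 362 → quotient 71, remainder 115
362 ÷ 115 → quotient 3, remainder 17
115 ÷ 17 → quotient 6, remainder 13
17 ÷ 13 → quotient 1, remainder 4
13 ÷ 4 → quotient 3, remainder 1
4 ÷ 1 → quotient 4, remainder 0

4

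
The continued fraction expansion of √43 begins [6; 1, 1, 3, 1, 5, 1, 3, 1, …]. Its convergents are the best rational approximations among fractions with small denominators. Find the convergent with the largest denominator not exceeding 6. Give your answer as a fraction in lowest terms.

13/2

a_0 = 6: 6/1  (≤ bound)
a_1 = 1: 7/1  (≤ bound)
a_2 = 1: 13/2  (≤ bound)
a_3 = 3: 46/7  (> 6, stop)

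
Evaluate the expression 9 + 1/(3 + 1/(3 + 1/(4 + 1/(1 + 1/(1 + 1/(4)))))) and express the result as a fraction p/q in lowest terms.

Build up convergents one term at a time:
a_0 = 9: 9/1
a_1 = 3: 28/3
a_2 = 3: 93/10
a_3 = 4: 400/43
a_4 = 1: 493/53
a_5 = 1: 893/96
a_6 = 4: 4065/437

4065/437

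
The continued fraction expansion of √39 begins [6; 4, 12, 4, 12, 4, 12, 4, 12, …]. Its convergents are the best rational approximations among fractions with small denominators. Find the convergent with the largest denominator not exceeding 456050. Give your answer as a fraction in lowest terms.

a_0 = 6: 6/1  (≤ bound)
a_1 = 4: 25/4  (≤ bound)
a_2 = 12: 306/49  (≤ bound)
a_3 = 4: 1249/200  (≤ bound)
a_4 = 12: 15294/2449  (≤ bound)
a_5 = 4: 62425/9996  (≤ bound)
a_6 = 12: 764394/122401  (≤ bound)
a_7 = 4: 3120001/499600  (> 456050, stop)

764394/122401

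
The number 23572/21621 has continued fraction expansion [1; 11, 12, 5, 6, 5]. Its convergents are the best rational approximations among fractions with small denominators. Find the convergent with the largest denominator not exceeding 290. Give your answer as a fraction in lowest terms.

145/133

a_0 = 1: 1/1  (≤ bound)
a_1 = 11: 12/11  (≤ bound)
a_2 = 12: 145/133  (≤ bound)
a_3 = 5: 737/676  (> 290, stop)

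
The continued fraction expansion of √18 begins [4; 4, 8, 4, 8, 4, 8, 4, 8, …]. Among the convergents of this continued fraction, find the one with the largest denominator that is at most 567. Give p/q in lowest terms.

577/136

a_0 = 4: 4/1  (≤ bound)
a_1 = 4: 17/4  (≤ bound)
a_2 = 8: 140/33  (≤ bound)
a_3 = 4: 577/136  (≤ bound)
a_4 = 8: 4756/1121  (> 567, stop)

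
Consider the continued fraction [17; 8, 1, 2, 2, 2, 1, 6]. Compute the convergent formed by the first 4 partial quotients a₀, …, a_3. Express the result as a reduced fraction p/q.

445/26

a_0 = 17: 17/1
a_1 = 8: 137/8
a_2 = 1: 154/9
a_3 = 2: 445/26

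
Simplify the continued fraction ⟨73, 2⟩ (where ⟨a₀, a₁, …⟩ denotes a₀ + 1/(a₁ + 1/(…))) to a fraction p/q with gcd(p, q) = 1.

147/2

a_0 = 73: 73/1
a_1 = 2: 147/2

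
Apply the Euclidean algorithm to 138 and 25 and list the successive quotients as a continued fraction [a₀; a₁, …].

[5; 1, 1, 12]

⌊138/25⌋ = 5, remainder 13
⌊25/13⌋ = 1, remainder 12
⌊13/12⌋ = 1, remainder 1
⌊12/1⌋ = 12, remainder 0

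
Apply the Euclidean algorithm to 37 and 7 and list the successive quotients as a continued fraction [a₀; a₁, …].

Repeatedly divide and take the remainder:
37 ÷ 7 → quotient 5, remainder 2
7 ÷ 2 → quotient 3, remainder 1
2 ÷ 1 → quotient 2, remainder 0

[5; 3, 2]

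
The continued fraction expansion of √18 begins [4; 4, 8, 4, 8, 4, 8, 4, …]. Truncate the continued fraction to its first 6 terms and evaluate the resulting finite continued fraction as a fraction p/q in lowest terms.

19601/4620

Collapse the nested fraction from the inside out:
Start with 4.
8 + 1/(4/1) = 8 + 1/4 = 33/4
4 + 1/(33/4) = 4 + 4/33 = 136/33
8 + 1/(136/33) = 8 + 33/136 = 1121/136
4 + 1/(1121/136) = 4 + 136/1121 = 4620/1121
4 + 1/(4620/1121) = 4 + 1121/4620 = 19601/4620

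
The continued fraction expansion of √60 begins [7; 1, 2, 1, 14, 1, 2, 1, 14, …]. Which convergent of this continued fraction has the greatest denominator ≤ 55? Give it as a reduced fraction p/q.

31/4

List convergents until the denominator exceeds the bound:
a_0 = 7: 7/1  (≤ bound)
a_1 = 1: 8/1  (≤ bound)
a_2 = 2: 23/3  (≤ bound)
a_3 = 1: 31/4  (≤ bound)
a_4 = 14: 457/59  (> 55, stop)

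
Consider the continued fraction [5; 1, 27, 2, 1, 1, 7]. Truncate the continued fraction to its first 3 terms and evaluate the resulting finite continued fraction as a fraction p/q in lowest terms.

167/28

Start with 27.
1 + 1/(27/1) = 1 + 1/27 = 28/27
5 + 1/(28/27) = 5 + 27/28 = 167/28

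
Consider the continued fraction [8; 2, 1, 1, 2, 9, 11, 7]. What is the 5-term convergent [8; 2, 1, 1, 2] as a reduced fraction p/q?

Compute successive convergents:
a_0 = 8: 8/1
a_1 = 2: 17/2
a_2 = 1: 25/3
a_3 = 1: 42/5
a_4 = 2: 109/13

109/13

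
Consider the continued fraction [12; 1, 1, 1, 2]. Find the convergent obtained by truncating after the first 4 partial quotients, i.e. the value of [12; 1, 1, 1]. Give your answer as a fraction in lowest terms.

a_0 = 12: 12/1
a_1 = 1: 13/1
a_2 = 1: 25/2
a_3 = 1: 38/3

38/3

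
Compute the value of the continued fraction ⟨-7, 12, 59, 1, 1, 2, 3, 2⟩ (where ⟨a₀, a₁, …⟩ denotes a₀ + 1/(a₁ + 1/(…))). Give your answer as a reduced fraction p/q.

a_0 = -7: -7/1
a_1 = 12: -83/12
a_2 = 59: -4904/709
a_3 = 1: -4987/721
a_4 = 1: -9891/1430
a_5 = 2: -24769/3581
a_6 = 3: -84198/12173
a_7 = 2: -193165/27927

-193165/27927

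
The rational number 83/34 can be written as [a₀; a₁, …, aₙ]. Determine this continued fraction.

83 = 2·34 + 15, so a_0 = 2
34 = 2·15 + 4, so a_1 = 2
15 = 3·4 + 3, so a_2 = 3
4 = 1·3 + 1, so a_3 = 1
3 = 3·1 + 0, so a_4 = 3

[2; 2, 3, 1, 3]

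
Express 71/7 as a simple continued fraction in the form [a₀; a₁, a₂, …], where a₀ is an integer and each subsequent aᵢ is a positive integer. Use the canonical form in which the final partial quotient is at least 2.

⌊71/7⌋ = 10, remainder 1
⌊7/1⌋ = 7, remainder 0

[10; 7]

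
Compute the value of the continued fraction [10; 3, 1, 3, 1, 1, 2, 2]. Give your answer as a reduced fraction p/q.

Work from the innermost term outward:
Start with 2.
2 + 1/(2/1) = 2 + 1/2 = 5/2
1 + 1/(5/2) = 1 + 2/5 = 7/5
1 + 1/(7/5) = 1 + 5/7 = 12/7
3 + 1/(12/7) = 3 + 7/12 = 43/12
1 + 1/(43/12) = 1 + 12/43 = 55/43
3 + 1/(55/43) = 3 + 43/55 = 208/55
10 + 1/(208/55) = 10 + 55/208 = 2135/208

2135/208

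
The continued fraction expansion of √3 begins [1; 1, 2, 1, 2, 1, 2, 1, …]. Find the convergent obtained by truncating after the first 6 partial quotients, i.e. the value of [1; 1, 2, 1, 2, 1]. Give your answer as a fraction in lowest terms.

26/15

Start with 1.
2 + 1/(1/1) = 2 + 1/1 = 3/1
1 + 1/(3/1) = 1 + 1/3 = 4/3
2 + 1/(4/3) = 2 + 3/4 = 11/4
1 + 1/(11/4) = 1 + 4/11 = 15/11
1 + 1/(15/11) = 1 + 11/15 = 26/15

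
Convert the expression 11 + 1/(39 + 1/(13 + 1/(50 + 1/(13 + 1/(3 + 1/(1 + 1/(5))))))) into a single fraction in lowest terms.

85675223/7770579

Build up convergents one term at a time:
a_0 = 11: 11/1
a_1 = 39: 430/39
a_2 = 13: 5601/508
a_3 = 50: 280480/25439
a_4 = 13: 3651841/331215
a_5 = 3: 11236003/1019084
a_6 = 1: 14887844/1350299
a_7 = 5: 85675223/7770579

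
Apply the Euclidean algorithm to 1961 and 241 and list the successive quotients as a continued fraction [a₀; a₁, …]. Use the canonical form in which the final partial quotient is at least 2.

⌊1961/241⌋ = 8, remainder 33
⌊241/33⌋ = 7, remainder 10
⌊33/10⌋ = 3, remainder 3
⌊10/3⌋ = 3, remainder 1
⌊3/1⌋ = 3, remainder 0

[8; 7, 3, 3, 3]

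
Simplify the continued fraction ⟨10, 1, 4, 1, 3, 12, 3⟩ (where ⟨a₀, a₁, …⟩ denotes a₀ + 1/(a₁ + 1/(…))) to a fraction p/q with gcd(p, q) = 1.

Starting at the tail and folding back:
Start with 3.
12 + 1/(3/1) = 12 + 1/3 = 37/3
3 + 1/(37/3) = 3 + 3/37 = 114/37
1 + 1/(114/37) = 1 + 37/114 = 151/114
4 + 1/(151/114) = 4 + 114/151 = 718/151
1 + 1/(718/151) = 1 + 151/718 = 869/718
10 + 1/(869/718) = 10 + 718/869 = 9408/869

9408/869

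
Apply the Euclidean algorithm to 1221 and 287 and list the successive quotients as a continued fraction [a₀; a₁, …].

[4; 3, 1, 13, 1, 1, 2]

Run the Euclidean algorithm, recording each quotient:
⌊1221/287⌋ = 4, remainder 73
⌊287/73⌋ = 3, remainder 68
⌊73/68⌋ = 1, remainder 5
⌊68/5⌋ = 13, remainder 3
⌊5/3⌋ = 1, remainder 2
⌊3/2⌋ = 1, remainder 1
⌊2/1⌋ = 2, remainder 0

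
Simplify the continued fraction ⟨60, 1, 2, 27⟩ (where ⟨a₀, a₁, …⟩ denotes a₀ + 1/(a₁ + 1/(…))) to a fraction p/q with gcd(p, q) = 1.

Start with 27.
2 + 1/(27/1) = 2 + 1/27 = 55/27
1 + 1/(55/27) = 1 + 27/55 = 82/55
60 + 1/(82/55) = 60 + 55/82 = 4975/82

4975/82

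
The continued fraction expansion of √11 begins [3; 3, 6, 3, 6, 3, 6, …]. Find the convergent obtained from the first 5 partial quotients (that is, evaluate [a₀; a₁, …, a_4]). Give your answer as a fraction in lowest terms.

Work from the innermost term outward:
Start with 6.
3 + 1/(6/1) = 3 + 1/6 = 19/6
6 + 1/(19/6) = 6 + 6/19 = 120/19
3 + 1/(120/19) = 3 + 19/120 = 379/120
3 + 1/(379/120) = 3 + 120/379 = 1257/379

1257/379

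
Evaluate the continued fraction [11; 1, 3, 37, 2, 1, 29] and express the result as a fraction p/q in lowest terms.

Start with 29.
1 + 1/(29/1) = 1 + 1/29 = 30/29
2 + 1/(30/29) = 2 + 29/30 = 89/30
37 + 1/(89/30) = 37 + 30/89 = 3323/89
3 + 1/(3323/89) = 3 + 89/3323 = 10058/3323
1 + 1/(10058/3323) = 1 + 3323/10058 = 13381/10058
11 + 1/(13381/10058) = 11 + 10058/13381 = 157249/13381

157249/13381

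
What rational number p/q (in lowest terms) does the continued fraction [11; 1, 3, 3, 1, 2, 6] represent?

a_0 = 11: 11/1
a_1 = 1: 12/1
a_2 = 3: 47/4
a_3 = 3: 153/13
a_4 = 1: 200/17
a_5 = 2: 553/47
a_6 = 6: 3518/299

3518/299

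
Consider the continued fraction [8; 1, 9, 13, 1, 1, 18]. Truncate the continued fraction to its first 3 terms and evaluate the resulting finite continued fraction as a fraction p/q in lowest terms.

Start with 9.
1 + 1/(9/1) = 1 + 1/9 = 10/9
8 + 1/(10/9) = 8 + 9/10 = 89/10

89/10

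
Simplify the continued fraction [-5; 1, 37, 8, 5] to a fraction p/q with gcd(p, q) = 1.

Start with 5.
8 + 1/(5/1) = 8 + 1/5 = 41/5
37 + 1/(41/5) = 37 + 5/41 = 1522/41
1 + 1/(1522/41) = 1 + 41/1522 = 1563/1522
-5 + 1/(1563/1522) = -5 + 1522/1563 = -6293/1563

-6293/1563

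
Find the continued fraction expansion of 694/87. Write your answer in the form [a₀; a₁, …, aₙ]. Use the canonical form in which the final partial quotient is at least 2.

[7; 1, 42, 2]

Run the Euclidean algorithm, recording each quotient:
⌊694/87⌋ = 7, remainder 85
⌊87/85⌋ = 1, remainder 2
⌊85/2⌋ = 42, remainder 1
⌊2/1⌋ = 2, remainder 0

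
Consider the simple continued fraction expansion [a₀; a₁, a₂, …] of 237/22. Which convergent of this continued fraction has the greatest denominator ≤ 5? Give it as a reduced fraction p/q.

43/4

List convergents until the denominator exceeds the bound:
a_0 = 10: 10/1  (≤ bound)
a_1 = 1: 11/1  (≤ bound)
a_2 = 3: 43/4  (≤ bound)
a_3 = 2: 97/9  (> 5, stop)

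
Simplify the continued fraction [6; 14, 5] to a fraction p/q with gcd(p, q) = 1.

a_0 = 6: 6/1
a_1 = 14: 85/14
a_2 = 5: 431/71

431/71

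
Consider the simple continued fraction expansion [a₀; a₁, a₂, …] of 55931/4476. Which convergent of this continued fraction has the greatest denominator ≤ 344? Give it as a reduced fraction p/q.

a_0 = 12: 12/1  (≤ bound)
a_1 = 2: 25/2  (≤ bound)
a_2 = 58: 1462/117  (≤ bound)
a_3 = 2: 2949/236  (≤ bound)
a_4 = 1: 4411/353  (> 344, stop)

2949/236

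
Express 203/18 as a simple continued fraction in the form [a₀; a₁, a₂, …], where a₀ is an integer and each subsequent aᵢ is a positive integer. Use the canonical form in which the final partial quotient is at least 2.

[11; 3, 1, 1, 2]

203 = 11·18 + 5, so a_0 = 11
18 = 3·5 + 3, so a_1 = 3
5 = 1·3 + 2, so a_2 = 1
3 = 1·2 + 1, so a_3 = 1
2 = 2·1 + 0, so a_4 = 2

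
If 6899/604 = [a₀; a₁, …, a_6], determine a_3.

1

Apply division with remainder until the remainder is 0:
6899 ÷ 604 → quotient 11, remainder 255
604 ÷ 255 → quotient 2, remainder 94
255 ÷ 94 → quotient 2, remainder 67
94 ÷ 67 → quotient 1, remainder 27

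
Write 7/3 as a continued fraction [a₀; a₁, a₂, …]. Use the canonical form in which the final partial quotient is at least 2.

[2; 3]

7 ÷ 3 → quotient 2, remainder 1
3 ÷ 1 → quotient 3, remainder 0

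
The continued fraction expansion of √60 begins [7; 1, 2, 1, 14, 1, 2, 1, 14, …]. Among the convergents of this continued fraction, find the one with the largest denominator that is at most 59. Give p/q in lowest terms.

457/59

a_0 = 7: 7/1  (≤ bound)
a_1 = 1: 8/1  (≤ bound)
a_2 = 2: 23/3  (≤ bound)
a_3 = 1: 31/4  (≤ bound)
a_4 = 14: 457/59  (≤ bound)
a_5 = 1: 488/63  (> 59, stop)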